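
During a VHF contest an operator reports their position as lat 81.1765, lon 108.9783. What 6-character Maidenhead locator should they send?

OR41le

Shift to the Maidenhead origin (180°W, 90°S): lon 288.9783, lat 171.1765.
Field (20°×10°, letters A–R): 288.9783/20 → 14 → O, 171.1765/10 → 17 → R; chars OR.
Square (2°×1°, digits 0–9): 8.9783/2 → 4, 1.1765/1 → 1; chars 41.
Subsquare (5′×2.5′, letters a–x): 0.9783/0.0833333 → 11 → l, 0.1765/0.0416667 → 4 → e; chars le.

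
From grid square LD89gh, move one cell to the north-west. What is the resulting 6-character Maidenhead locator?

LD89fi

Longitude subsquare g = 6; −1 → 5 = f.
Latitude subsquare h = 7; +1 → 8 = i.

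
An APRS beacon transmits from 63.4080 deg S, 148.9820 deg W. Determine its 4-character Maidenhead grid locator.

BC56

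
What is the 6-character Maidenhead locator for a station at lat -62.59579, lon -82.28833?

Shift to the Maidenhead origin (180°W, 90°S): lon 97.7117, lat 27.4042.
Field (20°×10°, letters A–R): 97.7117/20 → 4 → E, 27.4042/10 → 2 → C; chars EC.
Square (2°×1°, digits 0–9): 17.7117/2 → 8, 7.4042/1 → 7; chars 87.
Subsquare (5′×2.5′, letters a–x): 1.7117/0.0833333 → 20 → u, 0.4042/0.0416667 → 9 → j; chars uj.

EC87uj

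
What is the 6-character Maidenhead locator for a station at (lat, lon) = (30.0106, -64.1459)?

FM70wa

Add 180° to longitude and 90° to latitude: 115.8541, 120.0106.
Field (20°×10°, letters A–R): 115.8541/20 → 5 → F, 120.0106/10 → 12 → M; chars FM.
Square (2°×1°, digits 0–9): 15.8541/2 → 7, 0.0106/1 → 0; chars 70.
Subsquare (5′×2.5′, letters a–x): 1.8541/0.0833333 → 22 → w, 0.0106/0.0416667 → 0 → a; chars wa.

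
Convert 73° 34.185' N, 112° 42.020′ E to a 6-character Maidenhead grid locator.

OQ63in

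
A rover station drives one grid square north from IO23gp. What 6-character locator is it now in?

Latitude subsquare p = 15; +1 → 16 = q.
The longitude characters are unchanged.

IO23gq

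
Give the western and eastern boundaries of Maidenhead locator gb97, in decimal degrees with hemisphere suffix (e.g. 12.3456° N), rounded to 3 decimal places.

42.000° W, 40.000° W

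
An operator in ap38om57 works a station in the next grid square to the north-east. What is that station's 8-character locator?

AP38om68

Longitude extended square 5; +1 → 6.
Latitude extended square 7; +1 → 8.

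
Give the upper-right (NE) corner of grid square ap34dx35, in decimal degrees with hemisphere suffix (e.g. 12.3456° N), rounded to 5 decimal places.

Field A=0, P=15: +0·20° lon, +15·10° lat → SW at lon -180°, lat 60°.
Square 3, 4: +3·2° lon, +4·1° lat → SW at lon -174°, lat 64°.
Subsquare d=3, x=23: +3·0.0833333° lon, +23·0.0416667° lat → SW at lon -173.75°, lat 64.9583°.
Extended square 3, 5: +3·0.00833333° lon, +5·0.00416667° lat → SW at lon -173.725°, lat 64.9792°.
Cell spans 0.00833333° lon × 0.00416667° lat. NE corner is SW corner plus one full cell.
latitude 64.98333° N, longitude 173.71667° W.

64.98333° N, 173.71667° W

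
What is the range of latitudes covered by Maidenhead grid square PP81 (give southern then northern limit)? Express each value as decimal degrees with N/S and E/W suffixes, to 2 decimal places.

Field P=15, P=15: +15·20° lon, +15·10° lat → SW at lon 120°, lat 60°.
Square 8, 1: +8·2° lon, +1·1° lat → SW at lon 136°, lat 61°.
Cell spans 2° lon × 1° lat.
south 61.00° N, north 62.00° N.

61.00° N, 62.00° N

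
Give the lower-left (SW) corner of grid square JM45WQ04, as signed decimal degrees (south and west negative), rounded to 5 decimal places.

Field J=9, M=12: +9·20° lon, +12·10° lat → SW at lon 0°, lat 30°.
Square 4, 5: +4·2° lon, +5·1° lat → SW at lon 8°, lat 35°.
Subsquare w=22, q=16: +22·0.0833333° lon, +16·0.0416667° lat → SW at lon 9.83333°, lat 35.6667°.
Extended square 0, 4: +0·0.00833333° lon, +4·0.00416667° lat → SW at lon 9.83333°, lat 35.6833°.
latitude 35.68333, longitude 9.83333.

35.68333, 9.83333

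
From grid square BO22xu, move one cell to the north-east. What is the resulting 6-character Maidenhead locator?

BO32av

Longitude subsquare x = 23; +1 → 24, wraps to 0 = a, carry into square.
Longitude square 2; +1 → 3.
Latitude subsquare u = 20; +1 → 21 = v.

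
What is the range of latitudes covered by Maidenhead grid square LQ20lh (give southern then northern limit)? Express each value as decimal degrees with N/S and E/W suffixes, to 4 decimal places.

Field L=11, Q=16: +11·20° lon, +16·10° lat → SW at lon 40°, lat 70°.
Square 2, 0: +2·2° lon, +0·1° lat → SW at lon 44°, lat 70°.
Subsquare l=11, h=7: +11·0.0833333° lon, +7·0.0416667° lat → SW at lon 44.9167°, lat 70.2917°.
Cell spans 0.0833333° lon × 0.0416667° lat.
south 70.2917° N, north 70.3333° N.

70.2917° N, 70.3333° N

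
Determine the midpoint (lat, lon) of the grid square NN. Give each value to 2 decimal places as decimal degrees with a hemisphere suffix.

45.00° N, 90.00° E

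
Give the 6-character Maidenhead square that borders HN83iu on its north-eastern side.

HN83jv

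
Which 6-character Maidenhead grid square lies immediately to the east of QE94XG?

RE04ag

Longitude subsquare x = 23; +1 → 24, wraps to 0 = a, carry into square.
Longitude square 9; +1 → 10, wraps to 0, carry into field.
Longitude field Q = 16; +1 → 17 = R.
The latitude characters are unchanged.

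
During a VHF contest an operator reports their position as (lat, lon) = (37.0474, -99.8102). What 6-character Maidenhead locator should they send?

EM07cb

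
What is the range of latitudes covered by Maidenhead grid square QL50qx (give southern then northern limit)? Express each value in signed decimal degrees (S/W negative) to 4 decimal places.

Field Q=16, L=11: +16·20° lon, +11·10° lat → SW at lon 140°, lat 20°.
Square 5, 0: +5·2° lon, +0·1° lat → SW at lon 150°, lat 20°.
Subsquare q=16, x=23: +16·0.0833333° lon, +23·0.0416667° lat → SW at lon 151.333°, lat 20.9583°.
Cell spans 0.0833333° lon × 0.0416667° lat.
south 20.9583, north 21.0000.

20.9583, 21.0000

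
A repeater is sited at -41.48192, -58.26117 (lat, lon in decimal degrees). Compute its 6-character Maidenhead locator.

GE08um

Add 180° to longitude and 90° to latitude: 121.7388, 48.5181.
Field: lon ⌊121.7388/20⌋ = 6 → G; lat ⌊48.5181/10⌋ = 4 → E.
Square: lon ⌊1.7388/2⌋ = 0; lat ⌊8.5181/1⌋ = 8.
Subsquare: lon ⌊1.7388/0.0833333⌋ = 20 → u; lat ⌊0.5181/0.0416667⌋ = 12 → m.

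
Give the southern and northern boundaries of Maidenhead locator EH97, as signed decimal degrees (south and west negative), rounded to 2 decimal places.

Field E=4, H=7: +4·20° lon, +7·10° lat → SW at lon -100°, lat -20°.
Square 9, 7: +9·2° lon, +7·1° lat → SW at lon -82°, lat -13°.
Cell spans 2° lon × 1° lat.
south -13.00, north -12.00.

-13.00, -12.00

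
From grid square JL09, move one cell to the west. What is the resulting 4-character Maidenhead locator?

IL99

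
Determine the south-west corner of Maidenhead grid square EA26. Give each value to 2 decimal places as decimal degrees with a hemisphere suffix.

84.00° S, 96.00° W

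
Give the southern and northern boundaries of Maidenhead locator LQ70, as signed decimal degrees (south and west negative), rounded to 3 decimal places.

70.000, 71.000

Field L=11, Q=16: +11·20° lon, +16·10° lat → SW at lon 40°, lat 70°.
Square 7, 0: +7·2° lon, +0·1° lat → SW at lon 54°, lat 70°.
Cell spans 2° lon × 1° lat.
south 70.000, north 71.000.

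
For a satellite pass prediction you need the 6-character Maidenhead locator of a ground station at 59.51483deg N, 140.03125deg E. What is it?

Shift to the Maidenhead origin (180°W, 90°S): lon 320.0312, lat 149.5148.
Field: 320.0312/20 → 16 → Q, 149.5148/10 → 14 → O; chars QO.
Square: 0.0312/2 → 0, 9.5148/1 → 9; chars 09.
Subsquare: 0.0312/0.0833333 → 0 → a, 0.5148/0.0416667 → 12 → m; chars am.

QO09am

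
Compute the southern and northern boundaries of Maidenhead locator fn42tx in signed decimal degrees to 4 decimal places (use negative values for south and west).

42.9583, 43.0000

Field F=5, N=13: +5·20° lon, +13·10° lat → SW at lon -80°, lat 40°.
Square 4, 2: +4·2° lon, +2·1° lat → SW at lon -72°, lat 42°.
Subsquare t=19, x=23: +19·0.0833333° lon, +23·0.0416667° lat → SW at lon -70.4167°, lat 42.9583°.
Cell spans 0.0833333° lon × 0.0416667° lat.
south 42.9583, north 43.0000.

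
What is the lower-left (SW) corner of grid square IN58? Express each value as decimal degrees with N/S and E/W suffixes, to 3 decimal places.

48.000° N, 10.000° W

Field I=8, N=13: +8·20° lon, +13·10° lat → SW at lon -20°, lat 40°.
Square 5, 8: +5·2° lon, +8·1° lat → SW at lon -10°, lat 48°.
latitude 48.000° N, longitude 10.000° W.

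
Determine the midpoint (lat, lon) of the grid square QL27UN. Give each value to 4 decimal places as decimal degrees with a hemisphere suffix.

27.5625° N, 145.7083° E

Field Q=16, L=11: +16·20° lon, +11·10° lat → SW at lon 140°, lat 20°.
Square 2, 7: +2·2° lon, +7·1° lat → SW at lon 144°, lat 27°.
Subsquare u=20, n=13: +20·0.0833333° lon, +13·0.0416667° lat → SW at lon 145.667°, lat 27.5417°.
Cell spans 0.0833333° lon × 0.0416667° lat. Centre is SW corner plus half of each.
latitude 27.5625° N, longitude 145.7083° E.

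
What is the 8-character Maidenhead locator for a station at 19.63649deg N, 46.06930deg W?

GK69xp12

Shift to the Maidenhead origin (180°W, 90°S): lon 133.93070, lat 109.63649.
Field: 133.93070/20 → 6 → G, 109.63649/10 → 10 → K; chars GK.
Square: 13.93070/2 → 6, 9.63649/1 → 9; chars 69.
Subsquare: 1.93070/0.0833333 → 23 → x, 0.63649/0.0416667 → 15 → p; chars xp.
Extended square: 0.01403/0.00833333 → 1, 0.01149/0.00416667 → 2; chars 12.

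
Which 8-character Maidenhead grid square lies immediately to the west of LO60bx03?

LO60ax93

Longitude extended square 0; −1 → -1, wraps to 9, carry into subsquare.
Longitude subsquare b = 1; −1 → 0 = a.
The latitude characters are unchanged.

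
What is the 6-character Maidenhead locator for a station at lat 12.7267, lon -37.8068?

HK12cr

Offset from 180°W / 90°S: lon 142.1932°, lat 102.7267°.
Field: 142.1932/20 → 7 → H, 102.7267/10 → 10 → K; chars HK.
Square: 2.1932/2 → 1, 2.7267/1 → 2; chars 12.
Subsquare: 0.1932/0.0833333 → 2 → c, 0.7267/0.0416667 → 17 → r; chars cr.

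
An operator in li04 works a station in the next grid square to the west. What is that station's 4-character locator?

KI94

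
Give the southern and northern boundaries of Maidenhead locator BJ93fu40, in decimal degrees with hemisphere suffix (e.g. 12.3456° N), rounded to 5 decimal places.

Field B=1, J=9: +1·20° lon, +9·10° lat → SW at lon -160°, lat 0°.
Square 9, 3: +9·2° lon, +3·1° lat → SW at lon -142°, lat 3°.
Subsquare f=5, u=20: +5·0.0833333° lon, +20·0.0416667° lat → SW at lon -141.583°, lat 3.83333°.
Extended square 4, 0: +4·0.00833333° lon, +0·0.00416667° lat → SW at lon -141.55°, lat 3.83333°.
Cell spans 0.00833333° lon × 0.00416667° lat.
south 3.83333° N, north 3.83750° N.

3.83333° N, 3.83750° N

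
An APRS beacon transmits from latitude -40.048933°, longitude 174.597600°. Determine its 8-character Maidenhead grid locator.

RE79hw18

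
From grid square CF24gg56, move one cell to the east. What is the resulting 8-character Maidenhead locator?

Longitude extended square 5; +1 → 6.
The latitude characters are unchanged.

CF24gg66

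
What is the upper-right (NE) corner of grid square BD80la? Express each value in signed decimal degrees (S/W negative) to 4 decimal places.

-59.9583, -143.0000

Field B=1, D=3: +1·20° lon, +3·10° lat → SW at lon -160°, lat -60°.
Square 8, 0: +8·2° lon, +0·1° lat → SW at lon -144°, lat -60°.
Subsquare l=11, a=0: +11·0.0833333° lon, +0·0.0416667° lat → SW at lon -143.083°, lat -60°.
Cell spans 0.0833333° lon × 0.0416667° lat. NE corner is SW corner plus one full cell.
latitude -59.9583, longitude -143.0000.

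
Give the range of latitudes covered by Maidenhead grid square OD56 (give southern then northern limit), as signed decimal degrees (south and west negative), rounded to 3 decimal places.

-54.000, -53.000

Field O=14, D=3: +14·20° lon, +3·10° lat → SW at lon 100°, lat -60°.
Square 5, 6: +5·2° lon, +6·1° lat → SW at lon 110°, lat -54°.
Cell spans 2° lon × 1° lat.
south -54.000, north -53.000.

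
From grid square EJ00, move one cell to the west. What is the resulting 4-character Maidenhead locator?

DJ90

Longitude square 0; −1 → -1, wraps to 9, carry into field.
Longitude field E = 4; −1 → 3 = D.
The latitude characters are unchanged.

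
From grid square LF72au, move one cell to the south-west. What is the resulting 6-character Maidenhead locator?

LF62xt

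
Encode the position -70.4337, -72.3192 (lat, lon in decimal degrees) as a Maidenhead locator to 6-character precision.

Shift to the Maidenhead origin (180°W, 90°S): lon 107.6808, lat 19.5663.
Field: lon ⌊107.6808/20⌋ = 5 → F; lat ⌊19.5663/10⌋ = 1 → B.
Square: lon ⌊7.6808/2⌋ = 3; lat ⌊9.5663/1⌋ = 9.
Subsquare: lon ⌊1.6808/0.0833333⌋ = 20 → u; lat ⌊0.5663/0.0416667⌋ = 13 → n.

FB39un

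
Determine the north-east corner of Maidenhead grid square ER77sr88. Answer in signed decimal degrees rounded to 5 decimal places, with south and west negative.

Field E=4, R=17: +4·20° lon, +17·10° lat → SW at lon -100°, lat 80°.
Square 7, 7: +7·2° lon, +7·1° lat → SW at lon -86°, lat 87°.
Subsquare s=18, r=17: +18·0.0833333° lon, +17·0.0416667° lat → SW at lon -84.5°, lat 87.7083°.
Extended square 8, 8: +8·0.00833333° lon, +8·0.00416667° lat → SW at lon -84.4333°, lat 87.7417°.
Cell spans 0.00833333° lon × 0.00416667° lat. NE corner is SW corner plus one full cell.
latitude 87.74583, longitude -84.42500.

87.74583, -84.42500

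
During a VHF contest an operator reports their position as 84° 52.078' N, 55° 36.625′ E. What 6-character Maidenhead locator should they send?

LR74tu

Shift to the Maidenhead origin (180°W, 90°S): lon 235.6104, lat 174.8680.
Field (20°×10°, letters A–R): lon ⌊235.6104/20⌋ = 11 → L; lat ⌊174.8680/10⌋ = 17 → R.
Square (2°×1°, digits 0–9): lon ⌊15.6104/2⌋ = 7; lat ⌊4.8680/1⌋ = 4.
Subsquare (5′×2.5′, letters a–x): lon ⌊1.6104/0.0833333⌋ = 19 → t; lat ⌊0.8680/0.0416667⌋ = 20 → u.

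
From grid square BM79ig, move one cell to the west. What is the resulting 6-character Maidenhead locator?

Longitude subsquare i = 8; −1 → 7 = h.
The latitude characters are unchanged.

BM79hg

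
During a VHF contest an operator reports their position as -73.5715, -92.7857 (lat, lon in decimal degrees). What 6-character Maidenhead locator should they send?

Offset from 180°W / 90°S: lon 87.2143°, lat 16.4285°.
Field: 87.2143/20 → 4 → E, 16.4285/10 → 1 → B; chars EB.
Square: 7.2143/2 → 3, 6.4285/1 → 6; chars 36.
Subsquare: 1.2143/0.0833333 → 14 → o, 0.4285/0.0416667 → 10 → k; chars ok.

EB36ok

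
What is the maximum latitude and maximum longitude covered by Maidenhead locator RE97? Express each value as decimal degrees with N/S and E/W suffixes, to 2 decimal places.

Field R=17, E=4: +17·20° lon, +4·10° lat → SW at lon 160°, lat -50°.
Square 9, 7: +9·2° lon, +7·1° lat → SW at lon 178°, lat -43°.
Cell spans 2° lon × 1° lat. NE corner is SW corner plus one full cell.
latitude 42.00° S, longitude 180.00° E.

42.00° S, 180.00° E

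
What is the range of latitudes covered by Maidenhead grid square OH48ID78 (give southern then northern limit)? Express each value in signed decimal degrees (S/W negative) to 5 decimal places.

Field O=14, H=7: +14·20° lon, +7·10° lat → SW at lon 100°, lat -20°.
Square 4, 8: +4·2° lon, +8·1° lat → SW at lon 108°, lat -12°.
Subsquare i=8, d=3: +8·0.0833333° lon, +3·0.0416667° lat → SW at lon 108.667°, lat -11.875°.
Extended square 7, 8: +7·0.00833333° lon, +8·0.00416667° lat → SW at lon 108.725°, lat -11.8417°.
Cell spans 0.00833333° lon × 0.00416667° lat.
south -11.84167, north -11.83750.

-11.84167, -11.83750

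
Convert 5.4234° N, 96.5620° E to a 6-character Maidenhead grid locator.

Add 180° to longitude and 90° to latitude: 276.5620, 95.4234.
Field: lon ⌊276.5620/20⌋ = 13 → N; lat ⌊95.4234/10⌋ = 9 → J.
Square: lon ⌊16.5620/2⌋ = 8; lat ⌊5.4234/1⌋ = 5.
Subsquare: lon ⌊0.5620/0.0833333⌋ = 6 → g; lat ⌊0.4234/0.0416667⌋ = 10 → k.

NJ85gk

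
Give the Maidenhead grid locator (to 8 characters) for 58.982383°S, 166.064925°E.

RD31aa74

Add 180° to longitude and 90° to latitude: 346.06493, 31.01762.
Field (20°×10°, letters A–R): lon ⌊346.06493/20⌋ = 17 → R; lat ⌊31.01762/10⌋ = 3 → D.
Square (2°×1°, digits 0–9): lon ⌊6.06493/2⌋ = 3; lat ⌊1.01762/1⌋ = 1.
Subsquare (5′×2.5′, letters a–x): lon ⌊0.06493/0.0833333⌋ = 0 → a; lat ⌊0.01762/0.0416667⌋ = 0 → a.
Extended square (30″×15″, digits 0–9): lon ⌊0.06493/0.00833333⌋ = 7; lat ⌊0.01762/0.00416667⌋ = 4.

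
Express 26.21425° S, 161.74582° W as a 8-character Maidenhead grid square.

AG93ds08

Offset from 180°W / 90°S: lon 18.25418°, lat 63.78575°.
Field: lon ⌊18.25418/20⌋ = 0 → A; lat ⌊63.78575/10⌋ = 6 → G.
Square: lon ⌊18.25418/2⌋ = 9; lat ⌊3.78575/1⌋ = 3.
Subsquare: lon ⌊0.25418/0.0833333⌋ = 3 → d; lat ⌊0.78575/0.0416667⌋ = 18 → s.
Extended square: lon ⌊0.00418/0.00833333⌋ = 0; lat ⌊0.03575/0.00416667⌋ = 8.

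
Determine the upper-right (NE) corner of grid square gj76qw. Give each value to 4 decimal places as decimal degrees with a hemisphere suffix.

6.9583° N, 44.5833° W

Field G=6, J=9: +6·20° lon, +9·10° lat → SW at lon -60°, lat 0°.
Square 7, 6: +7·2° lon, +6·1° lat → SW at lon -46°, lat 6°.
Subsquare q=16, w=22: +16·0.0833333° lon, +22·0.0416667° lat → SW at lon -44.6667°, lat 6.91667°.
Cell spans 0.0833333° lon × 0.0416667° lat. NE corner is SW corner plus one full cell.
latitude 6.9583° N, longitude 44.5833° W.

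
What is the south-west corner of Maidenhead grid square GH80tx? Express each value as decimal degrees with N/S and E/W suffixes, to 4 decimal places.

19.0417° S, 42.4167° W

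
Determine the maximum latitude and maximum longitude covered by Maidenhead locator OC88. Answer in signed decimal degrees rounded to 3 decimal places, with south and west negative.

Field O=14, C=2: +14·20° lon, +2·10° lat → SW at lon 100°, lat -70°.
Square 8, 8: +8·2° lon, +8·1° lat → SW at lon 116°, lat -62°.
Cell spans 2° lon × 1° lat. NE corner is SW corner plus one full cell.
latitude -61.000, longitude 118.000.

-61.000, 118.000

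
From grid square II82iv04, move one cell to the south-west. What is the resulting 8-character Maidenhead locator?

II82hv93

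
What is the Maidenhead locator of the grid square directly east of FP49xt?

Longitude subsquare x = 23; +1 → 24, wraps to 0 = a, carry into square.
Longitude square 4; +1 → 5.
The latitude characters are unchanged.

FP59at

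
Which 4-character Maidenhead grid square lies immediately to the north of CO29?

Latitude square 9; +1 → 10, wraps to 0, carry into field.
Latitude field O = 14; +1 → 15 = P.
The longitude characters are unchanged.

CP20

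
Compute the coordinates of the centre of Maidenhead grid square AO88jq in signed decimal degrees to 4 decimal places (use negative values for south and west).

Field A=0, O=14: +0·20° lon, +14·10° lat → SW at lon -180°, lat 50°.
Square 8, 8: +8·2° lon, +8·1° lat → SW at lon -164°, lat 58°.
Subsquare j=9, q=16: +9·0.0833333° lon, +16·0.0416667° lat → SW at lon -163.25°, lat 58.6667°.
Cell spans 0.0833333° lon × 0.0416667° lat. Centre is SW corner plus half of each.
latitude 58.6875, longitude -163.2083.

58.6875, -163.2083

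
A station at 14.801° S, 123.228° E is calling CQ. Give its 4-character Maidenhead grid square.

Offset from 180°W / 90°S: lon 303.23°, lat 75.20°.
Field (20°×10°, letters A–R): 303.23/20 → 15 → P, 75.20/10 → 7 → H; chars PH.
Square (2°×1°, digits 0–9): 3.23/2 → 1, 5.20/1 → 5; chars 15.

PH15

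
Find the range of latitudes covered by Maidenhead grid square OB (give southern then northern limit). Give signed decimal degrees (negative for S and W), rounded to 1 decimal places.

-80.0, -70.0

Field O=14, B=1: +14·20° lon, +1·10° lat → SW at lon 100°, lat -80°.
Cell spans 20° lon × 10° lat.
south -80.0, north -70.0.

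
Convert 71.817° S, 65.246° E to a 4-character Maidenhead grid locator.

Shift to the Maidenhead origin (180°W, 90°S): lon 245.25, lat 18.18.
Field: 245.25/20 → 12 → M, 18.18/10 → 1 → B; chars MB.
Square: 5.25/2 → 2, 8.18/1 → 8; chars 28.

MB28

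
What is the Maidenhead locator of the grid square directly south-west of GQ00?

FP99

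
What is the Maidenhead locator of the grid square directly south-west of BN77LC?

Longitude subsquare l = 11; −1 → 10 = k.
Latitude subsquare c = 2; −1 → 1 = b.

BN77kb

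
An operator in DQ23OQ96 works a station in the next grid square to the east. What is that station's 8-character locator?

Longitude extended square 9; +1 → 10, wraps to 0, carry into subsquare.
Longitude subsquare o = 14; +1 → 15 = p.
The latitude characters are unchanged.

DQ23pq06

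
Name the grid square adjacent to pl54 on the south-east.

PL63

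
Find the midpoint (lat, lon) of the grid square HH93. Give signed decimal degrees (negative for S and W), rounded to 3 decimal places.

-16.500, -21.000

Field H=7, H=7: +7·20° lon, +7·10° lat → SW at lon -40°, lat -20°.
Square 9, 3: +9·2° lon, +3·1° lat → SW at lon -22°, lat -17°.
Cell spans 2° lon × 1° lat. Centre is SW corner plus half of each.
latitude -16.500, longitude -21.000.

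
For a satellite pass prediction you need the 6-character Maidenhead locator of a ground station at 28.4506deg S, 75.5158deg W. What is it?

Shift to the Maidenhead origin (180°W, 90°S): lon 104.4842, lat 61.5494.
Field: lon ⌊104.4842/20⌋ = 5 → F; lat ⌊61.5494/10⌋ = 6 → G.
Square: lon ⌊4.4842/2⌋ = 2; lat ⌊1.5494/1⌋ = 1.
Subsquare: lon ⌊0.4842/0.0833333⌋ = 5 → f; lat ⌊0.5494/0.0416667⌋ = 13 → n.

FG21fn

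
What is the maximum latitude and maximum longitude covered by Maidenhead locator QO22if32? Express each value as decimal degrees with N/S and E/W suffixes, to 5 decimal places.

Field Q=16, O=14: +16·20° lon, +14·10° lat → SW at lon 140°, lat 50°.
Square 2, 2: +2·2° lon, +2·1° lat → SW at lon 144°, lat 52°.
Subsquare i=8, f=5: +8·0.0833333° lon, +5·0.0416667° lat → SW at lon 144.667°, lat 52.2083°.
Extended square 3, 2: +3·0.00833333° lon, +2·0.00416667° lat → SW at lon 144.692°, lat 52.2167°.
Cell spans 0.00833333° lon × 0.00416667° lat. NE corner is SW corner plus one full cell.
latitude 52.22083° N, longitude 144.70000° E.

52.22083° N, 144.70000° E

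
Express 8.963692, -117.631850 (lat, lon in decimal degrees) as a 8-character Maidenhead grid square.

Shift to the Maidenhead origin (180°W, 90°S): lon 62.36815, lat 98.96369.
Field: 62.36815/20 → 3 → D, 98.96369/10 → 9 → J; chars DJ.
Square: 2.36815/2 → 1, 8.96369/1 → 8; chars 18.
Subsquare: 0.36815/0.0833333 → 4 → e, 0.96369/0.0416667 → 23 → x; chars ex.
Extended square: 0.03482/0.00833333 → 4, 0.00536/0.00416667 → 1; chars 41.

DJ18ex41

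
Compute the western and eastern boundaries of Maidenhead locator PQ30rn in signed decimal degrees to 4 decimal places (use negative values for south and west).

Field P=15, Q=16: +15·20° lon, +16·10° lat → SW at lon 120°, lat 70°.
Square 3, 0: +3·2° lon, +0·1° lat → SW at lon 126°, lat 70°.
Subsquare r=17, n=13: +17·0.0833333° lon, +13·0.0416667° lat → SW at lon 127.417°, lat 70.5417°.
Cell spans 0.0833333° lon × 0.0416667° lat.
west 127.4167, east 127.5000.

127.4167, 127.5000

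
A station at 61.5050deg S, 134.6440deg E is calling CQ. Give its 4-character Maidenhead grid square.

PC78

Shift to the Maidenhead origin (180°W, 90°S): lon 314.64, lat 28.49.
Field: 314.64/20 → 15 → P, 28.49/10 → 2 → C; chars PC.
Square: 14.64/2 → 7, 8.49/1 → 8; chars 78.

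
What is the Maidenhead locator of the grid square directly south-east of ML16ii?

Longitude subsquare i = 8; +1 → 9 = j.
Latitude subsquare i = 8; −1 → 7 = h.

ML16jh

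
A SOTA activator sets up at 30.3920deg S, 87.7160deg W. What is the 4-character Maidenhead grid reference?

Offset from 180°W / 90°S: lon 92.28°, lat 59.61°.
Field (20°×10°, letters A–R): 92.28/20 → 4 → E, 59.61/10 → 5 → F; chars EF.
Square (2°×1°, digits 0–9): 12.28/2 → 6, 9.61/1 → 9; chars 69.

EF69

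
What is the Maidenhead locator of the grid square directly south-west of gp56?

GP45

Longitude square 5; −1 → 4.
Latitude square 6; −1 → 5.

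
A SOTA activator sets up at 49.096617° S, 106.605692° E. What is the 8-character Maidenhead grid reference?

OE30hv26

Offset from 180°W / 90°S: lon 286.60569°, lat 40.90338°.
Field (20°×10°, letters A–R): 286.60569/20 → 14 → O, 40.90338/10 → 4 → E; chars OE.
Square (2°×1°, digits 0–9): 6.60569/2 → 3, 0.90338/1 → 0; chars 30.
Subsquare (5′×2.5′, letters a–x): 0.60569/0.0833333 → 7 → h, 0.90338/0.0416667 → 21 → v; chars hv.
Extended square (30″×15″, digits 0–9): 0.02236/0.00833333 → 2, 0.02838/0.00416667 → 6; chars 26.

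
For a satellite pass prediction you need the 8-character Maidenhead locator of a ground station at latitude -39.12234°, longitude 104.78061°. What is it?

Shift to the Maidenhead origin (180°W, 90°S): lon 284.78061, lat 50.87766.
Field: 284.78061/20 → 14 → O, 50.87766/10 → 5 → F; chars OF.
Square: 4.78061/2 → 2, 0.87766/1 → 0; chars 20.
Subsquare: 0.78061/0.0833333 → 9 → j, 0.87766/0.0416667 → 21 → v; chars jv.
Extended square: 0.03061/0.00833333 → 3, 0.00266/0.00416667 → 0; chars 30.

OF20jv30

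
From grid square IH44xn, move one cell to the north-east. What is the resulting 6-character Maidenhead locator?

IH54ao

Longitude subsquare x = 23; +1 → 24, wraps to 0 = a, carry into square.
Longitude square 4; +1 → 5.
Latitude subsquare n = 13; +1 → 14 = o.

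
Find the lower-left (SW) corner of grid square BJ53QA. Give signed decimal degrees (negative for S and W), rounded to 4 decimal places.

Field B=1, J=9: +1·20° lon, +9·10° lat → SW at lon -160°, lat 0°.
Square 5, 3: +5·2° lon, +3·1° lat → SW at lon -150°, lat 3°.
Subsquare q=16, a=0: +16·0.0833333° lon, +0·0.0416667° lat → SW at lon -148.667°, lat 3°.
latitude 3.0000, longitude -148.6667.

3.0000, -148.6667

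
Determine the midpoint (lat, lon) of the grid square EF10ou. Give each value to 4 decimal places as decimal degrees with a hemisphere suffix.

Field E=4, F=5: +4·20° lon, +5·10° lat → SW at lon -100°, lat -40°.
Square 1, 0: +1·2° lon, +0·1° lat → SW at lon -98°, lat -40°.
Subsquare o=14, u=20: +14·0.0833333° lon, +20·0.0416667° lat → SW at lon -96.8333°, lat -39.1667°.
Cell spans 0.0833333° lon × 0.0416667° lat. Centre is SW corner plus half of each.
latitude 39.1458° S, longitude 96.7917° W.

39.1458° S, 96.7917° W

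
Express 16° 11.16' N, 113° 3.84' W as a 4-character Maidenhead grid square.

Offset from 180°W / 90°S: lon 66.94°, lat 106.19°.
Field: lon ⌊66.94/20⌋ = 3 → D; lat ⌊106.19/10⌋ = 10 → K.
Square: lon ⌊6.94/2⌋ = 3; lat ⌊6.19/1⌋ = 6.

DK36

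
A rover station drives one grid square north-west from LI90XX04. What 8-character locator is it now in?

Longitude extended square 0; −1 → -1, wraps to 9, carry into subsquare.
Longitude subsquare x = 23; −1 → 22 = w.
Latitude extended square 4; +1 → 5.

LI90wx95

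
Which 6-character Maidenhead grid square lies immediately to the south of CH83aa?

CH82ax

Latitude subsquare a = 0; −1 → -1, wraps to 23 = x, carry into square.
Latitude square 3; −1 → 2.
The longitude characters are unchanged.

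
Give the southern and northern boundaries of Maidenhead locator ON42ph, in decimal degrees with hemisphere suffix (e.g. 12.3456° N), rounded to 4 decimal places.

42.2917° N, 42.3333° N

Field O=14, N=13: +14·20° lon, +13·10° lat → SW at lon 100°, lat 40°.
Square 4, 2: +4·2° lon, +2·1° lat → SW at lon 108°, lat 42°.
Subsquare p=15, h=7: +15·0.0833333° lon, +7·0.0416667° lat → SW at lon 109.25°, lat 42.2917°.
Cell spans 0.0833333° lon × 0.0416667° lat.
south 42.2917° N, north 42.3333° N.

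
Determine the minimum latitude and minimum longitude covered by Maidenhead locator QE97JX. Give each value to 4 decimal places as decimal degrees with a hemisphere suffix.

Field Q=16, E=4: +16·20° lon, +4·10° lat → SW at lon 140°, lat -50°.
Square 9, 7: +9·2° lon, +7·1° lat → SW at lon 158°, lat -43°.
Subsquare j=9, x=23: +9·0.0833333° lon, +23·0.0416667° lat → SW at lon 158.75°, lat -42.0417°.
latitude 42.0417° S, longitude 158.7500° E.

42.0417° S, 158.7500° E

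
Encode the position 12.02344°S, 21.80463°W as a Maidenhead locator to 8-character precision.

Shift to the Maidenhead origin (180°W, 90°S): lon 158.19537, lat 77.97656.
Field: 158.19537/20 → 7 → H, 77.97656/10 → 7 → H; chars HH.
Square: 18.19537/2 → 9, 7.97656/1 → 7; chars 97.
Subsquare: 0.19537/0.0833333 → 2 → c, 0.97656/0.0416667 → 23 → x; chars cx.
Extended square: 0.02870/0.00833333 → 3, 0.01823/0.00416667 → 4; chars 34.

HH97cx34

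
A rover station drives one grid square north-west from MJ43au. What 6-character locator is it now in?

Longitude subsquare a = 0; −1 → -1, wraps to 23 = x, carry into square.
Longitude square 4; −1 → 3.
Latitude subsquare u = 20; +1 → 21 = v.

MJ33xv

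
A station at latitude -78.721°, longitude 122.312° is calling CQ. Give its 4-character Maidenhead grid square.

Add 180° to longitude and 90° to latitude: 302.31, 11.28.
Field: lon ⌊302.31/20⌋ = 15 → P; lat ⌊11.28/10⌋ = 1 → B.
Square: lon ⌊2.31/2⌋ = 1; lat ⌊1.28/1⌋ = 1.

PB11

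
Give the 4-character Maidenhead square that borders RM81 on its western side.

Longitude square 8; −1 → 7.
The latitude characters are unchanged.

RM71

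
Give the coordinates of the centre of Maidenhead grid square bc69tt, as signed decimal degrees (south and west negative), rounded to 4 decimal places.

-60.1875, -146.3750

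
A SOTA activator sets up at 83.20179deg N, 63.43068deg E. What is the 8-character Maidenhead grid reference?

MR13re18

Add 180° to longitude and 90° to latitude: 243.43068, 173.20179.
Field (20°×10°, letters A–R): lon ⌊243.43068/20⌋ = 12 → M; lat ⌊173.20179/10⌋ = 17 → R.
Square (2°×1°, digits 0–9): lon ⌊3.43068/2⌋ = 1; lat ⌊3.20179/1⌋ = 3.
Subsquare (5′×2.5′, letters a–x): lon ⌊1.43068/0.0833333⌋ = 17 → r; lat ⌊0.20179/0.0416667⌋ = 4 → e.
Extended square (30″×15″, digits 0–9): lon ⌊0.01401/0.00833333⌋ = 1; lat ⌊0.03512/0.00416667⌋ = 8.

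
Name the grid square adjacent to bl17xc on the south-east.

Longitude subsquare x = 23; +1 → 24, wraps to 0 = a, carry into square.
Longitude square 1; +1 → 2.
Latitude subsquare c = 2; −1 → 1 = b.

BL27ab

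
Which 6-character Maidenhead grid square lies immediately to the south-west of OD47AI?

Longitude subsquare a = 0; −1 → -1, wraps to 23 = x, carry into square.
Longitude square 4; −1 → 3.
Latitude subsquare i = 8; −1 → 7 = h.

OD37xh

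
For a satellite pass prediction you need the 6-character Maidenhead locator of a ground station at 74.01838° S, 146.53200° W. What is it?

BB65rx

Offset from 180°W / 90°S: lon 33.4680°, lat 15.9816°.
Field: lon ⌊33.4680/20⌋ = 1 → B; lat ⌊15.9816/10⌋ = 1 → B.
Square: lon ⌊13.4680/2⌋ = 6; lat ⌊5.9816/1⌋ = 5.
Subsquare: lon ⌊1.4680/0.0833333⌋ = 17 → r; lat ⌊0.9816/0.0416667⌋ = 23 → x.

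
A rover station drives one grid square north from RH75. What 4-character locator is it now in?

Latitude square 5; +1 → 6.
The longitude characters are unchanged.

RH76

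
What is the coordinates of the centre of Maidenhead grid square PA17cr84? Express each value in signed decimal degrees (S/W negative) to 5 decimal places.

-82.27292, 122.23750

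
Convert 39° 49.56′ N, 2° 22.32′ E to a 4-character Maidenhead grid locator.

Offset from 180°W / 90°S: lon 182.37°, lat 129.83°.
Field: lon ⌊182.37/20⌋ = 9 → J; lat ⌊129.83/10⌋ = 12 → M.
Square: lon ⌊2.37/2⌋ = 1; lat ⌊9.83/1⌋ = 9.

JM19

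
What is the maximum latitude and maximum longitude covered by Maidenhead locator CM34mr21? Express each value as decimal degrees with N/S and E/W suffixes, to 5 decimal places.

Field C=2, M=12: +2·20° lon, +12·10° lat → SW at lon -140°, lat 30°.
Square 3, 4: +3·2° lon, +4·1° lat → SW at lon -134°, lat 34°.
Subsquare m=12, r=17: +12·0.0833333° lon, +17·0.0416667° lat → SW at lon -133°, lat 34.7083°.
Extended square 2, 1: +2·0.00833333° lon, +1·0.00416667° lat → SW at lon -132.983°, lat 34.7125°.
Cell spans 0.00833333° lon × 0.00416667° lat. NE corner is SW corner plus one full cell.
latitude 34.71667° N, longitude 132.97500° W.

34.71667° N, 132.97500° W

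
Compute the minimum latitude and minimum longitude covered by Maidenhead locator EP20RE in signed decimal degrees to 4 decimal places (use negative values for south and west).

Field E=4, P=15: +4·20° lon, +15·10° lat → SW at lon -100°, lat 60°.
Square 2, 0: +2·2° lon, +0·1° lat → SW at lon -96°, lat 60°.
Subsquare r=17, e=4: +17·0.0833333° lon, +4·0.0416667° lat → SW at lon -94.5833°, lat 60.1667°.
latitude 60.1667, longitude -94.5833.

60.1667, -94.5833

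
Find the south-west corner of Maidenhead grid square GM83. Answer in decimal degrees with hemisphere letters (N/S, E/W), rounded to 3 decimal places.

Field G=6, M=12: +6·20° lon, +12·10° lat → SW at lon -60°, lat 30°.
Square 8, 3: +8·2° lon, +3·1° lat → SW at lon -44°, lat 33°.
latitude 33.000° N, longitude 44.000° W.

33.000° N, 44.000° W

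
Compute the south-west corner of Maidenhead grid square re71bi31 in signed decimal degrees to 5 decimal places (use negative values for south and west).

Field R=17, E=4: +17·20° lon, +4·10° lat → SW at lon 160°, lat -50°.
Square 7, 1: +7·2° lon, +1·1° lat → SW at lon 174°, lat -49°.
Subsquare b=1, i=8: +1·0.0833333° lon, +8·0.0416667° lat → SW at lon 174.083°, lat -48.6667°.
Extended square 3, 1: +3·0.00833333° lon, +1·0.00416667° lat → SW at lon 174.108°, lat -48.6625°.
latitude -48.66250, longitude 174.10833.

-48.66250, 174.10833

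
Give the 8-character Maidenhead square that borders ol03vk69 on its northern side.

Latitude extended square 9; +1 → 10, wraps to 0, carry into subsquare.
Latitude subsquare k = 10; +1 → 11 = l.
The longitude characters are unchanged.

OL03vl60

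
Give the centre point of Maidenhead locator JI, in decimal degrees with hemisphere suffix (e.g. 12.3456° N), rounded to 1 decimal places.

5.0° S, 10.0° E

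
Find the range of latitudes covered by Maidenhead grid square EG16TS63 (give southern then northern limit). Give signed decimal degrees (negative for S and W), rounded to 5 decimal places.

-23.23750, -23.23333

Field E=4, G=6: +4·20° lon, +6·10° lat → SW at lon -100°, lat -30°.
Square 1, 6: +1·2° lon, +6·1° lat → SW at lon -98°, lat -24°.
Subsquare t=19, s=18: +19·0.0833333° lon, +18·0.0416667° lat → SW at lon -96.4167°, lat -23.25°.
Extended square 6, 3: +6·0.00833333° lon, +3·0.00416667° lat → SW at lon -96.3667°, lat -23.2375°.
Cell spans 0.00833333° lon × 0.00416667° lat.
south -23.23750, north -23.23333.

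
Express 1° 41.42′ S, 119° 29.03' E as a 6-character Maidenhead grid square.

Offset from 180°W / 90°S: lon 299.4838°, lat 88.3097°.
Field (20°×10°, letters A–R): lon ⌊299.4838/20⌋ = 14 → O; lat ⌊88.3097/10⌋ = 8 → I.
Square (2°×1°, digits 0–9): lon ⌊19.4838/2⌋ = 9; lat ⌊8.3097/1⌋ = 8.
Subsquare (5′×2.5′, letters a–x): lon ⌊1.4838/0.0833333⌋ = 17 → r; lat ⌊0.3097/0.0416667⌋ = 7 → h.

OI98rh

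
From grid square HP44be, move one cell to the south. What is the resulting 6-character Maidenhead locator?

HP44bd

Latitude subsquare e = 4; −1 → 3 = d.
The longitude characters are unchanged.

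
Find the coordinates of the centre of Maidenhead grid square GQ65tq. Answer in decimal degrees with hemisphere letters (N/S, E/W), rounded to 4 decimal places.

75.6875° N, 46.3750° W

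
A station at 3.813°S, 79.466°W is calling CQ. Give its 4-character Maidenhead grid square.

Offset from 180°W / 90°S: lon 100.53°, lat 86.19°.
Field: 100.53/20 → 5 → F, 86.19/10 → 8 → I; chars FI.
Square: 0.53/2 → 0, 6.19/1 → 6; chars 06.

FI06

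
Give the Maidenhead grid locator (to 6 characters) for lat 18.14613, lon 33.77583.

KK68vd

Shift to the Maidenhead origin (180°W, 90°S): lon 213.7758, lat 108.1461.
Field: lon ⌊213.7758/20⌋ = 10 → K; lat ⌊108.1461/10⌋ = 10 → K.
Square: lon ⌊13.7758/2⌋ = 6; lat ⌊8.1461/1⌋ = 8.
Subsquare: lon ⌊1.7758/0.0833333⌋ = 21 → v; lat ⌊0.1461/0.0416667⌋ = 3 → d.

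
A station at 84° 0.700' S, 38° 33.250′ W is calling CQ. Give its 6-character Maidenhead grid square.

HA05rx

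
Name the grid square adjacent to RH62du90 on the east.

RH62eu00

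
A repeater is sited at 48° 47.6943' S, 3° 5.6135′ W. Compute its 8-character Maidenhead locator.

IE81ke89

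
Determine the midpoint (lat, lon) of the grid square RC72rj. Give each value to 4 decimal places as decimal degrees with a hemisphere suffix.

67.6042° S, 175.4583° E

Field R=17, C=2: +17·20° lon, +2·10° lat → SW at lon 160°, lat -70°.
Square 7, 2: +7·2° lon, +2·1° lat → SW at lon 174°, lat -68°.
Subsquare r=17, j=9: +17·0.0833333° lon, +9·0.0416667° lat → SW at lon 175.417°, lat -67.625°.
Cell spans 0.0833333° lon × 0.0416667° lat. Centre is SW corner plus half of each.
latitude 67.6042° S, longitude 175.4583° E.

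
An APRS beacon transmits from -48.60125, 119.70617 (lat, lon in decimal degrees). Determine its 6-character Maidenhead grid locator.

OE91uj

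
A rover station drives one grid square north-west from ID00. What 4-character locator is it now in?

HD91

Longitude square 0; −1 → -1, wraps to 9, carry into field.
Longitude field I = 8; −1 → 7 = H.
Latitude square 0; +1 → 1.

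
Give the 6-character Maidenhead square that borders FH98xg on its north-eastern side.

Longitude subsquare x = 23; +1 → 24, wraps to 0 = a, carry into square.
Longitude square 9; +1 → 10, wraps to 0, carry into field.
Longitude field F = 5; +1 → 6 = G.
Latitude subsquare g = 6; +1 → 7 = h.

GH08ah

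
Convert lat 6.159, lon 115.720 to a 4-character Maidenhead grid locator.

OJ76

Shift to the Maidenhead origin (180°W, 90°S): lon 295.72, lat 96.16.
Field (20°×10°, letters A–R): lon ⌊295.72/20⌋ = 14 → O; lat ⌊96.16/10⌋ = 9 → J.
Square (2°×1°, digits 0–9): lon ⌊15.72/2⌋ = 7; lat ⌊6.16/1⌋ = 6.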